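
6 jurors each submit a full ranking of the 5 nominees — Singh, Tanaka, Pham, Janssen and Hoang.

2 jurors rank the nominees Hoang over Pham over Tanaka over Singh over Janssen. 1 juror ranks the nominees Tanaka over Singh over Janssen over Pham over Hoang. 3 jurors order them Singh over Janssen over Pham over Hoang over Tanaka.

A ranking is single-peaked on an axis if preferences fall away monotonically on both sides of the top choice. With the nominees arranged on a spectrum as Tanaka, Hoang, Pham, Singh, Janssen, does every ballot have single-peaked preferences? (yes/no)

Axis positions: Tanaka=1, Hoang=2, Pham=3, Singh=4, Janssen=5.
Group 1 (peak Hoang at position 2): ranking walks positions 2-3-1-4-5, expanding outward from the peak — single-peaked.
Group 2: ranking walks positions 1-4-5-3-2; Singh is ranked above Hoang even though Hoang lies between Singh and the peak Tanaka on the axis — preferences dip and rise again. Not single-peaked.
Group 3 (peak Singh at position 4): ranking walks positions 4-5-3-2-1, expanding outward from the peak — single-peaked.
Group 2 violates single-peakedness, so the profile is not single-peaked on this axis.

no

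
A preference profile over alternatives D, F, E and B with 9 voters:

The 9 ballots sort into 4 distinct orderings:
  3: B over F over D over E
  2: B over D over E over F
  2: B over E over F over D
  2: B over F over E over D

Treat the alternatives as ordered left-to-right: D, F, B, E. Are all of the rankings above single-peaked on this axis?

Axis positions: D=1, F=2, B=3, E=4.
Ballot type 1 (peak B at position 3): ranking walks positions 3-2-1-4, expanding outward from the peak — single-peaked.
Ballot type 2: ranking walks positions 3-1-4-2; D is ranked above F even though F lies between D and the peak B on the axis — preferences dip and rise again. Not single-peaked.
Ballot type 3 (peak B at position 3): ranking walks positions 3-4-2-1, expanding outward from the peak — single-peaked.
Ballot type 4 (peak B at position 3): ranking walks positions 3-2-4-1, expanding outward from the peak — single-peaked.
Ballot type 2 violates single-peakedness, so the profile is not single-peaked on this axis.

no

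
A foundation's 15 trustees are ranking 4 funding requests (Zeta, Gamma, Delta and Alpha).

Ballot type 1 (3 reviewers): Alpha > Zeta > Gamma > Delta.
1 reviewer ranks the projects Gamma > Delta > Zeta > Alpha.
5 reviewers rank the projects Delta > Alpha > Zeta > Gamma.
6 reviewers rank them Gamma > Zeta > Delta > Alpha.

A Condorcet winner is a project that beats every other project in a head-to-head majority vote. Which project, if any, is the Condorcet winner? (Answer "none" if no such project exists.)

none

Head-to-head results (15 reviewers):
Zeta vs Gamma: 8 to 7, Zeta.
Zeta vs Delta: Zeta preferred on 3+6 = 9 ballots; Zeta wins 9–6.
Zeta vs Alpha: 1+6 = 7 for Zeta, 8 for Alpha — Alpha by 8–7.
Gamma vs Delta: 3+1+6 = 10 for Gamma, 5 for Delta — Gamma by 10–5.
Gamma vs Alpha: Gamma is ranked higher on 1+6 = 7 ballots, Alpha on 8. Alpha wins 8–7.
Delta vs Alpha: Delta is ranked higher on 1+5+6 = 12 ballots, Alpha on 3. Delta wins 12–3.
No project is unbeaten: Zeta loses to Alpha; Gamma loses to Zeta; Delta loses to Zeta; Alpha loses to Delta. In particular Zeta → Delta → Alpha → Zeta is a majority cycle — no Condorcet winner exists.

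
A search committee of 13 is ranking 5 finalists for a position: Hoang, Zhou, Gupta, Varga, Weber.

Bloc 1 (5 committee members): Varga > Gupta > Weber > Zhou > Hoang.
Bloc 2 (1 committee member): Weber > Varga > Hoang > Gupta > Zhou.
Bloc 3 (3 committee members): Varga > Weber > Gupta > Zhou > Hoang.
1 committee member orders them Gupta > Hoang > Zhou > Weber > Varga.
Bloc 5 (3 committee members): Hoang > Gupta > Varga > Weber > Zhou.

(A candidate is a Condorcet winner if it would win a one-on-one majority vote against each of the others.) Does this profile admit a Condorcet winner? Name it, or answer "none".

Check each pair by majority over 13 ballots:
Hoang vs Zhou: Zhou wins 8–5.
Hoang vs Gupta: Hoang is ranked higher on 1+3 = 4 ballots, Gupta on 9. Gupta wins 9–4.
Hoang vs Varga: 1+3 = 4 for Hoang, 9 for Varga — Varga by 9–4.
Hoang–Weber: Weber 9–4.
Zhou vs Gupta: Gupta, 13–0.
Zhou vs Varga: Varga wins 12–1.
Zhou vs Weber: Weber wins 12–1.
Gupta–Varga: Varga 9–4.
Gupta vs Weber: Gupta, 9–4.
Varga vs Weber: Varga is ranked higher on 5+3+3 = 11 ballots, Weber on 2. Varga wins 11–2.
Varga defeats every rival head-to-head and is the Condorcet winner.

Varga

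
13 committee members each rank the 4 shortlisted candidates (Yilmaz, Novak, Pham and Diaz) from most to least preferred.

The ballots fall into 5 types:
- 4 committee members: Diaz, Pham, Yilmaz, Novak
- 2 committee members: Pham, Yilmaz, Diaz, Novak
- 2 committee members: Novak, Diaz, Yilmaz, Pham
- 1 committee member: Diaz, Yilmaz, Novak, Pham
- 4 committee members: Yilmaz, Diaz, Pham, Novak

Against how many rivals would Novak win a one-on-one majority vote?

0

Novak against each rival (13 committee members):
Novak vs Yilmaz: Novak preferred on 2 ballots; Yilmaz wins 11–2.
Novak vs Pham: Novak is ranked higher on 2+1 = 3 ballots, Pham on 10. Pham wins 10–3.
Novak vs Diaz: Diaz wins 11–2.
Novak beats no one; loses to Yilmaz, Pham, Diaz — 0 pairwise wins.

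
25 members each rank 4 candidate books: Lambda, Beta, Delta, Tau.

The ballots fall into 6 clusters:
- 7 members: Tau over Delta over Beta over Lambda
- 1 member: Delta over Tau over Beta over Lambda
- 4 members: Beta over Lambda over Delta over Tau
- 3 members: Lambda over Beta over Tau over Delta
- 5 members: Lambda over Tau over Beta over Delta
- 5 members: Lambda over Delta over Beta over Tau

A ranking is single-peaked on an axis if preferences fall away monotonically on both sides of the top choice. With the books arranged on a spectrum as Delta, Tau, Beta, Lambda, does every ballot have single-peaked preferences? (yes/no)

no

Axis positions: Delta=1, Tau=2, Beta=3, Lambda=4.
Cluster 1 (peak Tau at position 2): ranking walks positions 2-1-3-4, expanding outward from the peak — single-peaked.
Cluster 2 (peak Delta at position 1): ranking walks positions 1-2-3-4, expanding outward from the peak — single-peaked.
Cluster 3: ranking walks positions 3-4-1-2; Delta is ranked above Tau even though Tau lies between Delta and the peak Beta on the axis — preferences dip and rise again. Not single-peaked.
Cluster 4 (peak Lambda at position 4): ranking walks positions 4-3-2-1, expanding outward from the peak — single-peaked.
Cluster 5: ranking walks positions 4-2-3-1; Tau is ranked above Beta even though Beta lies between Tau and the peak Lambda on the axis — preferences dip and rise again. Not single-peaked.
Cluster 6: ranking walks positions 4-1-3-2; Delta is ranked above Beta even though Beta lies between Delta and the peak Lambda on the axis — preferences dip and rise again. Not single-peaked.
Cluster 3 violates single-peakedness, so the profile is not single-peaked on this axis.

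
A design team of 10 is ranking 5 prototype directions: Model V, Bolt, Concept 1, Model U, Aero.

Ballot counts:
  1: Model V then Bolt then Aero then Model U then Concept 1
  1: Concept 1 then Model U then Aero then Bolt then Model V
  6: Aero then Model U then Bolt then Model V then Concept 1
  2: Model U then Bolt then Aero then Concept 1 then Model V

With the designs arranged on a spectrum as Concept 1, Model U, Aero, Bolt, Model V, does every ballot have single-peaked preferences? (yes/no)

no

Axis positions: Concept 1=1, Model U=2, Aero=3, Bolt=4, Model V=5.
Ballot type 1 (peak Model V at position 5): ranking walks positions 5-4-3-2-1, expanding outward from the peak — single-peaked.
Ballot type 2 (peak Concept 1 at position 1): ranking walks positions 1-2-3-4-5, expanding outward from the peak — single-peaked.
Ballot type 3 (peak Aero at position 3): ranking walks positions 3-2-4-5-1, expanding outward from the peak — single-peaked.
Ballot type 4: ranking walks positions 2-4-3-1-5; Bolt is ranked above Aero even though Aero lies between Bolt and the peak Model U on the axis — preferences dip and rise again. Not single-peaked.
Ballot type 4 violates single-peakedness, so the profile is not single-peaked on this axis.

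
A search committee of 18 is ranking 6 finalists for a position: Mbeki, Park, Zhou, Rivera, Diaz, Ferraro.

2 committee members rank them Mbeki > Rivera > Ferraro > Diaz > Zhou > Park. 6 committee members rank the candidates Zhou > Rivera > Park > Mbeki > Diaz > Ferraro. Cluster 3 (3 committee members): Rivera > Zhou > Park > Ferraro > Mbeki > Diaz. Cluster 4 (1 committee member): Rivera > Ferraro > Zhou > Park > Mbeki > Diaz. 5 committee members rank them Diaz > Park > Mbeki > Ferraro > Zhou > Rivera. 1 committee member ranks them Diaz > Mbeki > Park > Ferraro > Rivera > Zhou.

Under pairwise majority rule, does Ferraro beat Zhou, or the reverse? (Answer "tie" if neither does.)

tie

Ballots ranking Ferraro above Zhou: 2 + 1 + 5 + 1 = 9.
Ballots ranking Zhou above Ferraro: 18 − 9 = 9.
9–9: the pair ties.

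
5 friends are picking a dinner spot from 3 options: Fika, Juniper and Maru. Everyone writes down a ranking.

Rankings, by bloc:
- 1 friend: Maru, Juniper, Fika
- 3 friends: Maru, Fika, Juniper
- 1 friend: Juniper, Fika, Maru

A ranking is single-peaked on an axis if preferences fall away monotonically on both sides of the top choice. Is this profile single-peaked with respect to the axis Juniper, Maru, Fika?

no

Axis positions: Juniper=1, Maru=2, Fika=3.
Bloc 1 (peak Maru at position 2): ranking walks positions 2-1-3, expanding outward from the peak — single-peaked.
Bloc 2 (peak Maru at position 2): ranking walks positions 2-3-1, expanding outward from the peak — single-peaked.
Bloc 3: ranking walks positions 1-3-2; Fika is ranked above Maru even though Maru lies between Fika and the peak Juniper on the axis — preferences dip and rise again. Not single-peaked.
Bloc 3 violates single-peakedness, so the profile is not single-peaked on this axis.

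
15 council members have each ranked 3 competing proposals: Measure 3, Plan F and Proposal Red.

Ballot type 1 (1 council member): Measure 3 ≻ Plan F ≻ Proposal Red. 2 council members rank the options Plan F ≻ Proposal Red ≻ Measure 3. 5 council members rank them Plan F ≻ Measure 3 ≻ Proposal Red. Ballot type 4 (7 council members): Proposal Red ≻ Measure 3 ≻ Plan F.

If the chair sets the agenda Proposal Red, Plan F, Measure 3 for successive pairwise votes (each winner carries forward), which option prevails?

Round 1: Proposal Red vs Plan F — 7–8, Plan F advances.
Round 2: Plan F vs Measure 3 — 7–8, Measure 3 advances.
The agenda winner is Measure 3.

Measure 3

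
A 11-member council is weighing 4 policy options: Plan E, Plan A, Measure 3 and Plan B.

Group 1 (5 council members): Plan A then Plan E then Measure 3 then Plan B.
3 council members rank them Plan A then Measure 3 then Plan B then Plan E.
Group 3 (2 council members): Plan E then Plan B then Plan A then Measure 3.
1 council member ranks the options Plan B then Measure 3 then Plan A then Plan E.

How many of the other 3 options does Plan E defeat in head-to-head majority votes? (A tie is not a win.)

Plan E against each rival (11 council members):
Plan E vs Plan A: Plan E preferred on 2 ballots; Plan A wins 9–2.
Plan E vs Measure 3: 5+2 = 7 for Plan E, 4 for Measure 3 — Plan E by 7–4.
Plan E vs Plan B: Plan E is ranked higher on 5+2 = 7 ballots, Plan B on 4. Plan E wins 7–4.
Plan E beats Measure 3, Plan B; loses to Plan A — 2 pairwise wins.

2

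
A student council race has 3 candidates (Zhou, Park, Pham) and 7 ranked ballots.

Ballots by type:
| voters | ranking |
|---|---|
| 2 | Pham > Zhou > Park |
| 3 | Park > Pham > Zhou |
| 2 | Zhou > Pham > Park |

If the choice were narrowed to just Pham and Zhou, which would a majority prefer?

Pham

Ballots ranking Pham above Zhou: 2 + 3 = 5.
Ballots ranking Zhou above Pham: 7 − 5 = 2.
Pham wins the head-to-head 5–2.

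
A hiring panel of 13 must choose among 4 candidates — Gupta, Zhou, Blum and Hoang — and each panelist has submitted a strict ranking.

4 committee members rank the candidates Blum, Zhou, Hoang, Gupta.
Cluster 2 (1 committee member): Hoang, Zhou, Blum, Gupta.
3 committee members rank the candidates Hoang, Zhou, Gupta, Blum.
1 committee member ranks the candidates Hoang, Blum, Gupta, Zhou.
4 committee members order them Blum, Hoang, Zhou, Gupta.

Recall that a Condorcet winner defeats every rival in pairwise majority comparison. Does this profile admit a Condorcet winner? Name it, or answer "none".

Blum

Head-to-head results (13 committee members):
Gupta vs Zhou: Gupta is ranked higher on 1 ballot, Zhou on 12. Zhou wins 12–1.
Gupta vs Blum: Gupta is ranked higher on 3 ballots, Blum on 10. Blum wins 10–3.
Gupta vs Hoang: Gupta is ranked higher on 0 ballots, Hoang on 13. Hoang wins 13–0.
Zhou vs Blum: Zhou preferred on 1+3 = 4 ballots; Blum wins 9–4.
Zhou vs Hoang: Zhou preferred on 4 ballots; Hoang wins 9–4.
Blum vs Hoang: 8 to 5, Blum.
Blum beats each of Gupta, Zhou, Hoang — Blum is the Condorcet winner.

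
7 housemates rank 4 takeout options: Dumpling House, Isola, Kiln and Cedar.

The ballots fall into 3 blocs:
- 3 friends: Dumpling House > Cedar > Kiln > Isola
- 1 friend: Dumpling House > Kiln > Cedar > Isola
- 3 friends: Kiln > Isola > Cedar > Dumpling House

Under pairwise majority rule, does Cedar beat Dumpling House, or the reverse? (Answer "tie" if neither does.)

Dumpling House

Ballots ranking Cedar above Dumpling House: 3.
Ballots ranking Dumpling House above Cedar: 7 − 3 = 4.
Dumpling House wins the head-to-head 4–3.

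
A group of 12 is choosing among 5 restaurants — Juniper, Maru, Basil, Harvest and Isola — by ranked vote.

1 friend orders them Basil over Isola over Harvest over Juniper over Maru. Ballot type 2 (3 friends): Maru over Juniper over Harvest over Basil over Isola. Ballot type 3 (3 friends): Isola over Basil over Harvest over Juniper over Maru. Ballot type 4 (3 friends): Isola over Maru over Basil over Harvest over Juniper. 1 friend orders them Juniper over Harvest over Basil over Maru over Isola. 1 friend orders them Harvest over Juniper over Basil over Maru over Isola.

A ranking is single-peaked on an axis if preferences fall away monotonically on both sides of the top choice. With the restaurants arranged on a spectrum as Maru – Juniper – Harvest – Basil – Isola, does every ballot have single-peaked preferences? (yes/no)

no

Axis positions: Maru=1, Juniper=2, Harvest=3, Basil=4, Isola=5.
Ballot type 1 (peak Basil at position 4): ranking walks positions 4-5-3-2-1, expanding outward from the peak — single-peaked.
Ballot type 2 (peak Maru at position 1): ranking walks positions 1-2-3-4-5, expanding outward from the peak — single-peaked.
Ballot type 3 (peak Isola at position 5): ranking walks positions 5-4-3-2-1, expanding outward from the peak — single-peaked.
Ballot type 4: ranking walks positions 5-1-4-3-2; Maru is ranked above Basil even though Basil lies between Maru and the peak Isola on the axis — preferences dip and rise again. Not single-peaked.
Ballot type 5 (peak Juniper at position 2): ranking walks positions 2-3-4-1-5, expanding outward from the peak — single-peaked.
Ballot type 6 (peak Harvest at position 3): ranking walks positions 3-2-4-1-5, expanding outward from the peak — single-peaked.
Ballot type 4 violates single-peakedness, so the profile is not single-peaked on this axis.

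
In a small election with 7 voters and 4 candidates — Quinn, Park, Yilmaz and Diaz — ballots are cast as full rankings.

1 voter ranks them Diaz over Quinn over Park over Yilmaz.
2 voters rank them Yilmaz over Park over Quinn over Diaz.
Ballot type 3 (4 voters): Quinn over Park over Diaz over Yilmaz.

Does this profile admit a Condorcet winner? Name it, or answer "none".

Quinn

Head-to-head results (7 voters):
Quinn vs Park: 5 to 2, Quinn.
Quinn vs Yilmaz: 1+4 = 5 for Quinn, 2 for Yilmaz — Quinn by 5–2.
Quinn vs Diaz: Quinn preferred on 2+4 = 6 ballots; Quinn wins 6–1.
Park vs Yilmaz: Park preferred on 1+4 = 5 ballots; Park wins 5–2.
Park vs Diaz: 6 to 1, Park.
Yilmaz vs Diaz: 2 to 5, Diaz.
Only Quinn has no losses; Quinn is the Condorcet winner.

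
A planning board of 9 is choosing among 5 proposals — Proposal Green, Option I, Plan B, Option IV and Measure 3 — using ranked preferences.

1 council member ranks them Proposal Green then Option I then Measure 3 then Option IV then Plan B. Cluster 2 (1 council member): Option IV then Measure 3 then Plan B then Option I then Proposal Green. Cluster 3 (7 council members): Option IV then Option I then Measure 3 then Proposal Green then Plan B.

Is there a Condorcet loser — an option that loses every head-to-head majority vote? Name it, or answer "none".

Head-to-head results (9 council members):
Proposal Green vs Option I: Option I wins 8–1.
Proposal Green vs Plan B: Proposal Green, 8–1.
Proposal Green vs Option IV: Proposal Green preferred on 1 ballot; Option IV wins 8–1.
Proposal Green vs Measure 3: Measure 3 wins 8–1.
Option I vs Plan B: 1+7 = 8 for Option I, 1 for Plan B — Option I by 8–1.
Option I vs Option IV: Option IV, 8–1.
Option I vs Measure 3: Option I wins 8–1.
Plan B vs Option IV: 0 to 9, Option IV.
Plan B vs Measure 3: Measure 3, 9–0.
Option IV–Measure 3: Option IV 8–1.
Plan B is beaten in every head-to-head and is the Condorcet loser.

Plan B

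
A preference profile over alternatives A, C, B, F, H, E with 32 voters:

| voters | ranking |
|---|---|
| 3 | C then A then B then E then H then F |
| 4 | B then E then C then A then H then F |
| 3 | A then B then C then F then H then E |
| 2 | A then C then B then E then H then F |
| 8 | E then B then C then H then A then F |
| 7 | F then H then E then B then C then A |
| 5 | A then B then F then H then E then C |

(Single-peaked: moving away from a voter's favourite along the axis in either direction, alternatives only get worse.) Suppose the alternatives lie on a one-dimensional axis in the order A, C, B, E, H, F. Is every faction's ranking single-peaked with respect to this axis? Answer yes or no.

no

Axis positions: A=1, C=2, B=3, E=4, H=5, F=6.
Faction 1 (peak C at position 2): ranking walks positions 2-1-3-4-5-6, expanding outward from the peak — single-peaked.
Faction 2 (peak B at position 3): ranking walks positions 3-4-2-1-5-6, expanding outward from the peak — single-peaked.
Faction 3: ranking walks positions 1-3-2-6-5-4; B is ranked above C even though C lies between B and the peak A on the axis — preferences dip and rise again. Not single-peaked.
Faction 4 (peak A at position 1): ranking walks positions 1-2-3-4-5-6, expanding outward from the peak — single-peaked.
Faction 5 (peak E at position 4): ranking walks positions 4-3-2-5-1-6, expanding outward from the peak — single-peaked.
Faction 6 (peak F at position 6): ranking walks positions 6-5-4-3-2-1, expanding outward from the peak — single-peaked.
Faction 7: ranking walks positions 1-3-6-5-4-2; B is ranked above C even though C lies between B and the peak A on the axis — preferences dip and rise again. Not single-peaked.
Faction 3 violates single-peakedness, so the profile is not single-peaked on this axis.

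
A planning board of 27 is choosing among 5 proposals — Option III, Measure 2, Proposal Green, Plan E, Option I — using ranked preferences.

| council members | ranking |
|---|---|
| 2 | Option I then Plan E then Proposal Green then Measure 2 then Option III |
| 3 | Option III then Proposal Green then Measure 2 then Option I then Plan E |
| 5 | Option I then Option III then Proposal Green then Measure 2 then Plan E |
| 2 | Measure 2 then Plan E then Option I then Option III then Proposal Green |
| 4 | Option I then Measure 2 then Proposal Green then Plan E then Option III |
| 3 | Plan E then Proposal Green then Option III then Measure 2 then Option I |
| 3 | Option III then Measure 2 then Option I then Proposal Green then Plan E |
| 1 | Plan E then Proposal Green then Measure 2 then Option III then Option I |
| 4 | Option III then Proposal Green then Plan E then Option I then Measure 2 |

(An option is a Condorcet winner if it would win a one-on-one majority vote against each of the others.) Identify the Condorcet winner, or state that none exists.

Option III

Pairwise majorities:
Option III vs Measure 2: Option III is ranked higher on 3+5+3+3+4 = 18 ballots, Measure 2 on 9. Option III wins 18–9.
Option III vs Proposal Green: Option III preferred on 3+5+2+3+4 = 17 ballots; Option III wins 17–10.
Option III vs Plan E: Option III preferred on 3+5+3+4 = 15 ballots; Option III wins 15–12.
Option III vs Option I: 14 to 13, Option III.
Measure 2 vs Proposal Green: 2+4+3 = 9 for Measure 2, 18 for Proposal Green — Proposal Green by 18–9.
Measure 2 vs Plan E: Measure 2 preferred on 3+5+2+4+3 = 17 ballots; Measure 2 wins 17–10.
Measure 2 vs Option I: Measure 2 is ranked higher on 3+2+3+3+1 = 12 ballots, Option I on 15. Option I wins 15–12.
Proposal Green vs Plan E: Proposal Green preferred on 3+5+4+3+4 = 19 ballots; Proposal Green wins 19–8.
Proposal Green vs Option I: Proposal Green preferred on 3+3+1+4 = 11 ballots; Option I wins 16–11.
Plan E vs Option I: Plan E is ranked higher on 2+3+1+4 = 10 ballots, Option I on 17. Option I wins 17–10.
Option III wins every pairwise contest, so Option III is the Condorcet winner.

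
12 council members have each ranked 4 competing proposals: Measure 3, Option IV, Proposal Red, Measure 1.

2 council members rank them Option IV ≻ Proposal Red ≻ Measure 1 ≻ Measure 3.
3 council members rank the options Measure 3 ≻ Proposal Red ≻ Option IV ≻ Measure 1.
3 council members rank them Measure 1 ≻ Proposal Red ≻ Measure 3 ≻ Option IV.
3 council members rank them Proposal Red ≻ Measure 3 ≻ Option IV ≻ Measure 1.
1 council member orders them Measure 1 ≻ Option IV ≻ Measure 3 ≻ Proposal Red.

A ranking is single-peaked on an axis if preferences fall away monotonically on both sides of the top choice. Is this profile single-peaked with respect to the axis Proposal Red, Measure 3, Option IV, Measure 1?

Axis positions: Proposal Red=1, Measure 3=2, Option IV=3, Measure 1=4.
Group 1: ranking walks positions 3-1-4-2; Proposal Red is ranked above Measure 3 even though Measure 3 lies between Proposal Red and the peak Option IV on the axis — preferences dip and rise again. Not single-peaked.
Group 2 (peak Measure 3 at position 2): ranking walks positions 2-1-3-4, expanding outward from the peak — single-peaked.
Group 3: ranking walks positions 4-1-2-3; Proposal Red is ranked above Option IV even though Option IV lies between Proposal Red and the peak Measure 1 on the axis — preferences dip and rise again. Not single-peaked.
Group 4 (peak Proposal Red at position 1): ranking walks positions 1-2-3-4, expanding outward from the peak — single-peaked.
Group 5 (peak Measure 1 at position 4): ranking walks positions 4-3-2-1, expanding outward from the peak — single-peaked.
Group 1 violates single-peakedness, so the profile is not single-peaked on this axis.

no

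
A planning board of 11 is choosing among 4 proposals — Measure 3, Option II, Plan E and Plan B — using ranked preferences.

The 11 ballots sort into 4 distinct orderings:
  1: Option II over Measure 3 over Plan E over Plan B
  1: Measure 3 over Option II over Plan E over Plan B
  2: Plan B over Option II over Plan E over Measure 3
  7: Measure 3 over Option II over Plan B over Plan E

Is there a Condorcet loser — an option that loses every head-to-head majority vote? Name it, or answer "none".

Head-to-head results (11 council members):
Measure 3 vs Option II: Measure 3 preferred on 1+7 = 8 ballots; Measure 3 wins 8–3.
Measure 3–Plan E: Measure 3 9–2.
Measure 3 vs Plan B: Measure 3, 9–2.
Option II–Plan E: Option II 11–0.
Option II vs Plan B: Option II preferred on 1+1+7 = 9 ballots; Option II wins 9–2.
Plan E vs Plan B: Plan B, 9–2.
Plan E loses to every other option — it is the Condorcet loser.

Plan E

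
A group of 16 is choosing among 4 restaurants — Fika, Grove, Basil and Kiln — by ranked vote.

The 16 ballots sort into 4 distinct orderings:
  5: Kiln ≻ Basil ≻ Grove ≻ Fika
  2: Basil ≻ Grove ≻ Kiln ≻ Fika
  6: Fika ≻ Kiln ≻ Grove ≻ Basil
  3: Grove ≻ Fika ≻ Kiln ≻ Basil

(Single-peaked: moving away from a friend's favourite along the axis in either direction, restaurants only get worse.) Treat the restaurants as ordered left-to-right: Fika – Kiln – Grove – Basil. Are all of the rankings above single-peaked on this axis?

no

Axis positions: Fika=1, Kiln=2, Grove=3, Basil=4.
Type 1: ranking walks positions 2-4-3-1; Basil is ranked above Grove even though Grove lies between Basil and the peak Kiln on the axis — preferences dip and rise again. Not single-peaked.
Type 2 (peak Basil at position 4): ranking walks positions 4-3-2-1, expanding outward from the peak — single-peaked.
Type 3 (peak Fika at position 1): ranking walks positions 1-2-3-4, expanding outward from the peak — single-peaked.
Type 4: ranking walks positions 3-1-2-4; Fika is ranked above Kiln even though Kiln lies between Fika and the peak Grove on the axis — preferences dip and rise again. Not single-peaked.
Type 1 violates single-peakedness, so the profile is not single-peaked on this axis.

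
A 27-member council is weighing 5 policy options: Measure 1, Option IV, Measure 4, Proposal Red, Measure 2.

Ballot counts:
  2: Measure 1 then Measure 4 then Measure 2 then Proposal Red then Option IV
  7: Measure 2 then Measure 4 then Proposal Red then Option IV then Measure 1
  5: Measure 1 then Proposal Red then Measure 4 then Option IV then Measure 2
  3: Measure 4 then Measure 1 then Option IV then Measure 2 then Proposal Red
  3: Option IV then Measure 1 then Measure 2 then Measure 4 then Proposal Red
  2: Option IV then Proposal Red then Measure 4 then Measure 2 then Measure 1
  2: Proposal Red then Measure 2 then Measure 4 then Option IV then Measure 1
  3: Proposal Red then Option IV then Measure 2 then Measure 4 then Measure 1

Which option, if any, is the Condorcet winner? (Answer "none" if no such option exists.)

none

Pairwise majorities:
Measure 1–Option IV: Option IV 17–10.
Measure 1 vs Measure 4: Measure 4, 17–10.
Measure 1–Proposal Red: Proposal Red 14–13.
Measure 1 vs Measure 2: Measure 2 wins 14–13.
Option IV–Measure 4: Measure 4 19–8.
Option IV vs Proposal Red: Proposal Red wins 19–8.
Option IV vs Measure 2: Option IV, 16–11.
Measure 4–Proposal Red: Measure 4 15–12.
Measure 4–Measure 2: Measure 2 15–12.
Proposal Red vs Measure 2: Measure 2, 15–12.
Each option drops at least one matchup (Measure 1 loses to Option IV; Option IV loses to Measure 4; Measure 4 loses to Measure 2; Proposal Red loses to Measure 4; Measure 2 loses to Option IV); the cycle Option IV > Measure 2 > Measure 4 > Option IV rules out a Condorcet winner.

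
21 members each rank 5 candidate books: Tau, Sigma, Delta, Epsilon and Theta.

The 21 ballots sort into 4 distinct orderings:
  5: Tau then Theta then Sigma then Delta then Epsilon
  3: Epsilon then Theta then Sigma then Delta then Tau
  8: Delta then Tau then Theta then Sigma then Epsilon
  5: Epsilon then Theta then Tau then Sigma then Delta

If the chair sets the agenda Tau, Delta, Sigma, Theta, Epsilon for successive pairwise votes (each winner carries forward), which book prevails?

Round 1: Tau vs Delta — 10–11, Delta advances.
Round 2: Delta vs Sigma — 8–13, Sigma advances.
Round 3: Sigma vs Theta — 0–21, Theta advances.
Round 4: Theta vs Epsilon — 13–8, Theta advances.
The agenda winner is Theta.

Theta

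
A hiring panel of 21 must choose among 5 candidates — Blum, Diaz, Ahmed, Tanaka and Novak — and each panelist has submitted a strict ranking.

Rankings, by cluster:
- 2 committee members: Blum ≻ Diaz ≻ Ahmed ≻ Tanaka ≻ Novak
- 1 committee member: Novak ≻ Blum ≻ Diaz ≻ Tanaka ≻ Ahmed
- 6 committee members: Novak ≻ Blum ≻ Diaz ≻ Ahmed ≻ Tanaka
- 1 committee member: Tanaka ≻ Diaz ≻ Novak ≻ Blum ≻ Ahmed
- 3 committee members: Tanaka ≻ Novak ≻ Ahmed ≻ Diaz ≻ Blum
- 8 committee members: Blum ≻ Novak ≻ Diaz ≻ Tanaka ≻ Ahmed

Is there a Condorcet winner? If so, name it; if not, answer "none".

Head-to-head results (21 committee members):
Blum vs Diaz: Blum, 17–4.
Blum–Ahmed: Blum 18–3.
Blum vs Tanaka: Blum, 17–4.
Blum vs Novak: Novak, 11–10.
Diaz vs Ahmed: Diaz, 18–3.
Diaz vs Tanaka: Diaz, 17–4.
Diaz–Novak: Novak 18–3.
Ahmed–Tanaka: Tanaka 13–8.
Ahmed–Novak: Novak 19–2.
Tanaka vs Novak: Novak wins 15–6.
Novak wins every pairwise contest, so Novak is the Condorcet winner.

Novak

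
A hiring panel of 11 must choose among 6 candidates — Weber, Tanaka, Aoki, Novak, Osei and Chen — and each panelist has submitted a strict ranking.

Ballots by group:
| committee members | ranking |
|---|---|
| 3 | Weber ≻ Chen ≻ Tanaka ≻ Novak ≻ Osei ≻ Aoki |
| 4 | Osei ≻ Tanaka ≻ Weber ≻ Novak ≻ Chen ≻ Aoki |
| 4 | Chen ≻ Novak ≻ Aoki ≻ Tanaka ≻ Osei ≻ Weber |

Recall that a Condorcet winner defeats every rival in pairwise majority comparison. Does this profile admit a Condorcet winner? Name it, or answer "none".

Check each pair by majority over 11 ballots:
Weber vs Tanaka: Weber is ranked higher on 3 ballots, Tanaka on 8. Tanaka wins 8–3.
Weber vs Aoki: Weber preferred on 3+4 = 7 ballots; Weber wins 7–4.
Weber vs Novak: Weber is ranked higher on 3+4 = 7 ballots, Novak on 4. Weber wins 7–4.
Weber vs Osei: 3 to 8, Osei.
Weber vs Chen: Weber preferred on 3+4 = 7 ballots; Weber wins 7–4.
Tanaka vs Aoki: 7 to 4, Tanaka.
Tanaka vs Novak: 3+4 = 7 for Tanaka, 4 for Novak — Tanaka by 7–4.
Tanaka vs Osei: Tanaka preferred on 3+4 = 7 ballots; Tanaka wins 7–4.
Tanaka vs Chen: 4 to 7, Chen.
Aoki vs Novak: Aoki is ranked higher on 0 ballots, Novak on 11. Novak wins 11–0.
Aoki vs Osei: Aoki preferred on 4 ballots; Osei wins 7–4.
Aoki vs Chen: Aoki preferred on 0 ballots; Chen wins 11–0.
Novak vs Osei: Novak is ranked higher on 3+4 = 7 ballots, Osei on 4. Novak wins 7–4.
Novak vs Chen: Novak preferred on 4 ballots; Chen wins 7–4.
Osei vs Chen: 4 for Osei, 7 for Chen — Chen by 7–4.
No candidate is unbeaten: Weber loses to Tanaka; Tanaka loses to Chen; Aoki loses to Weber; Novak loses to Weber; Osei loses to Tanaka; Chen loses to Weber. In particular Weber → Novak → Osei → Weber is a majority cycle — no Condorcet winner exists.

none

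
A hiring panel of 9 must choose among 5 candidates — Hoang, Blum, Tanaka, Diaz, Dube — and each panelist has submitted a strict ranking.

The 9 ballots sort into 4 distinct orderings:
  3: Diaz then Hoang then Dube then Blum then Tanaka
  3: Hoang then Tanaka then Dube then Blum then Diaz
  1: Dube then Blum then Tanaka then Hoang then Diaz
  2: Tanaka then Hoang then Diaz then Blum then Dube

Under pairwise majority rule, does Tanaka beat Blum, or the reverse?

Ballots ranking Tanaka above Blum: 3 + 2 = 5.
Ballots ranking Blum above Tanaka: 9 − 5 = 4.
Tanaka wins the head-to-head 5–4.

Tanaka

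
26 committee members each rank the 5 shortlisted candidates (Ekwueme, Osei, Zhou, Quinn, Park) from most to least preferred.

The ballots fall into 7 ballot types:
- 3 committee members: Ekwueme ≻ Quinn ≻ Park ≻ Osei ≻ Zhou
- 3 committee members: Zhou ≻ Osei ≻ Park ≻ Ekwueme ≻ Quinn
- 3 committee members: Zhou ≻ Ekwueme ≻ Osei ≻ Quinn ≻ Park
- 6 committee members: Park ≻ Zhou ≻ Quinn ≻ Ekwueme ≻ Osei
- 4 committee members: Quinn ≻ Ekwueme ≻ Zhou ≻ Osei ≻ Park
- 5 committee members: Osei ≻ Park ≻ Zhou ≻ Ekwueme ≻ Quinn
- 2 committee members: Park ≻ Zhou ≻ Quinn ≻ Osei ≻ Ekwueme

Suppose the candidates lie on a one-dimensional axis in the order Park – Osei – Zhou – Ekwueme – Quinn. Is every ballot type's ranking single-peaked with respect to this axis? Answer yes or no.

Axis positions: Park=1, Osei=2, Zhou=3, Ekwueme=4, Quinn=5.
Ballot type 1: ranking walks positions 4-5-1-2-3; Park is ranked above Zhou even though Zhou lies between Park and the peak Ekwueme on the axis — preferences dip and rise again. Not single-peaked.
Ballot type 2 (peak Zhou at position 3): ranking walks positions 3-2-1-4-5, expanding outward from the peak — single-peaked.
Ballot type 3 (peak Zhou at position 3): ranking walks positions 3-4-2-5-1, expanding outward from the peak — single-peaked.
Ballot type 4: ranking walks positions 1-3-5-4-2; Zhou is ranked above Osei even though Osei lies between Zhou and the peak Park on the axis — preferences dip and rise again. Not single-peaked.
Ballot type 5 (peak Quinn at position 5): ranking walks positions 5-4-3-2-1, expanding outward from the peak — single-peaked.
Ballot type 6 (peak Osei at position 2): ranking walks positions 2-1-3-4-5, expanding outward from the peak — single-peaked.
Ballot type 7: ranking walks positions 1-3-5-2-4; Zhou is ranked above Osei even though Osei lies between Zhou and the peak Park on the axis — preferences dip and rise again. Not single-peaked.
Ballot type 1 violates single-peakedness, so the profile is not single-peaked on this axis.

no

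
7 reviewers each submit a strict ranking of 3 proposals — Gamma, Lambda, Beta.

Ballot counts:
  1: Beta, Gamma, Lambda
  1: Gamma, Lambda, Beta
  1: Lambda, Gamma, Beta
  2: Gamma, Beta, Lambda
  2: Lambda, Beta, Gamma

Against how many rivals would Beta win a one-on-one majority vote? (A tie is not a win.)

0

Beta against each rival (7 reviewers):
Beta vs Gamma: Gamma wins 4–3.
Beta vs Lambda: 3 to 4, Lambda.
Beta beats no one; loses to Gamma, Lambda — 0 pairwise wins.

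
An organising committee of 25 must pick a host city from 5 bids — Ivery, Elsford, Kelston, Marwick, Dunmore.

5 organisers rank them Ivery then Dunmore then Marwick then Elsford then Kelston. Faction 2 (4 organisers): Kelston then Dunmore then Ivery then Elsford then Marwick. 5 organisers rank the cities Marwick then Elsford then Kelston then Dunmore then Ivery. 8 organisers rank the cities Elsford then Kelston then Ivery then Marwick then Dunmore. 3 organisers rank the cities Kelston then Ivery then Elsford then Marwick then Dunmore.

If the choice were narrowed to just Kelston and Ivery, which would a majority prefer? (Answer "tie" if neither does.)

Kelston

Ballots ranking Kelston above Ivery: 4 + 5 + 8 + 3 = 20.
Ballots ranking Ivery above Kelston: 25 − 20 = 5.
Kelston wins the head-to-head 20–5.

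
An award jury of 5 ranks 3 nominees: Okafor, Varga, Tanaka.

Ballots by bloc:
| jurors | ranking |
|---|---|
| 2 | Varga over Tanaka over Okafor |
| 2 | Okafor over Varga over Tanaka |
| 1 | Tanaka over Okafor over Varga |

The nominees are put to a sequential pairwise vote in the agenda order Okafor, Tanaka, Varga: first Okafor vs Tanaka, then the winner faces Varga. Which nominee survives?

Varga

Round 1: Okafor vs Tanaka — 2–3, Tanaka advances.
Round 2: Tanaka vs Varga — 1–4, Varga advances.
The agenda winner is Varga.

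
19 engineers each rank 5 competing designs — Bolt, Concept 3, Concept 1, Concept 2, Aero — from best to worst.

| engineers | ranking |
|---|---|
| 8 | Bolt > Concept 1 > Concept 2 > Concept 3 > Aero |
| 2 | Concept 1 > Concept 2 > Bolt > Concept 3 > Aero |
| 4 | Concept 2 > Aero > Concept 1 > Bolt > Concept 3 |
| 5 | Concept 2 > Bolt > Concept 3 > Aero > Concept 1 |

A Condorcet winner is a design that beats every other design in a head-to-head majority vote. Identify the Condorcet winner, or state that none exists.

none

Pairwise majorities:
Bolt–Concept 3: Bolt 19–0.
Bolt vs Concept 1: Bolt, 13–6.
Bolt vs Concept 2: Concept 2, 11–8.
Bolt vs Aero: 15 to 4, Bolt.
Concept 3 vs Concept 1: 5 for Concept 3, 14 for Concept 1 — Concept 1 by 14–5.
Concept 3 vs Concept 2: Concept 3 is ranked higher on 0 ballots, Concept 2 on 19. Concept 2 wins 19–0.
Concept 3 vs Aero: Concept 3 wins 15–4.
Concept 1 vs Concept 2: Concept 1, 10–9.
Concept 1 vs Aero: Concept 1, 10–9.
Concept 2 vs Aero: Concept 2 wins 19–0.
Each design drops at least one matchup (Bolt loses to Concept 2; Concept 3 loses to Bolt; Concept 1 loses to Bolt; Concept 2 loses to Concept 1; Aero loses to Bolt); the cycle Bolt beats Concept 1 beats Concept 2 beats Bolt rules out a Condorcet winner.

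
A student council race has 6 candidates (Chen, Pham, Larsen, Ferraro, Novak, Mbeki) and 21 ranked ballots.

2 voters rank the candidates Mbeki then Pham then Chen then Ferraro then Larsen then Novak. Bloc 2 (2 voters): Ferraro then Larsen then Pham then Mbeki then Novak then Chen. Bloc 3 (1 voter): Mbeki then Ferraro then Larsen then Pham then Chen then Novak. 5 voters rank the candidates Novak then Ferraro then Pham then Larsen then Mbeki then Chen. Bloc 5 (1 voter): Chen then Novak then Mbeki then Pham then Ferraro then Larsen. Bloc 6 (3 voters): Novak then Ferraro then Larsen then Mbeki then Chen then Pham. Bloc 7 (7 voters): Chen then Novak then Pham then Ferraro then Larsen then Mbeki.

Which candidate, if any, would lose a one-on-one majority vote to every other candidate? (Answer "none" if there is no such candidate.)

Pairwise majorities:
Chen vs Pham: Chen, 11–10.
Chen vs Larsen: Chen preferred on 2+1+7 = 10 ballots; Larsen wins 11–10.
Chen vs Ferraro: Chen preferred on 2+1+7 = 10 ballots; Ferraro wins 11–10.
Chen vs Novak: Chen preferred on 2+1+1+7 = 11 ballots; Chen wins 11–10.
Chen vs Mbeki: Mbeki, 13–8.
Pham vs Larsen: 15 to 6, Pham.
Pham vs Ferraro: 2+1+7 = 10 for Pham, 11 for Ferraro — Ferraro by 11–10.
Pham–Novak: Novak 16–5.
Pham vs Mbeki: 2+5+7 = 14 for Pham, 7 for Mbeki — Pham by 14–7.
Larsen–Ferraro: Ferraro 21–0.
Larsen–Novak: Novak 16–5.
Larsen vs Mbeki: Larsen wins 17–4.
Ferraro–Novak: Novak 16–5.
Ferraro vs Mbeki: Ferraro, 17–4.
Novak vs Mbeki: 5+1+3+7 = 16 for Novak, 5 for Mbeki — Novak by 16–5.
No candidate is winless: Chen beats Pham; Pham beats Larsen; Larsen beats Chen; Ferraro beats Chen; Novak beats Pham; Mbeki beats Chen. There is no Condorcet loser.

none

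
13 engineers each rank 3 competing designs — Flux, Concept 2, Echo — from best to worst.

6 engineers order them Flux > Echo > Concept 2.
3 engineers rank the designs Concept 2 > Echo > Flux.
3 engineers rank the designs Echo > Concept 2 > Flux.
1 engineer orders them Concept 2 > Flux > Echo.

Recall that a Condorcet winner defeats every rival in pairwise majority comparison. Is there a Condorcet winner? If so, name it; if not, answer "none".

none

Check each pair by majority over 13 ballots:
Flux vs Concept 2: 6 for Flux, 7 for Concept 2 — Concept 2 by 7–6.
Flux vs Echo: 6+1 = 7 for Flux, 6 for Echo — Flux by 7–6.
Concept 2 vs Echo: Concept 2 is ranked higher on 3+1 = 4 ballots, Echo on 9. Echo wins 9–4.
No design is unbeaten: Flux loses to Concept 2; Concept 2 loses to Echo; Echo loses to Flux. In particular Flux → Echo → Concept 2 → Flux is a majority cycle — no Condorcet winner exists.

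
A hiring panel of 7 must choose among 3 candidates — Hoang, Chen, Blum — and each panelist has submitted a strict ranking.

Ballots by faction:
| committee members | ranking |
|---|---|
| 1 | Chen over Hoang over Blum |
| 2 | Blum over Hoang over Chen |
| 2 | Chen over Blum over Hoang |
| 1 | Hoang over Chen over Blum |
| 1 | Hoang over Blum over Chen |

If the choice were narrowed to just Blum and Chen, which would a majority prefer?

Chen

Ballots ranking Blum above Chen: 2 + 1 = 3.
Ballots ranking Chen above Blum: 7 − 3 = 4.
Chen wins the head-to-head 4–3.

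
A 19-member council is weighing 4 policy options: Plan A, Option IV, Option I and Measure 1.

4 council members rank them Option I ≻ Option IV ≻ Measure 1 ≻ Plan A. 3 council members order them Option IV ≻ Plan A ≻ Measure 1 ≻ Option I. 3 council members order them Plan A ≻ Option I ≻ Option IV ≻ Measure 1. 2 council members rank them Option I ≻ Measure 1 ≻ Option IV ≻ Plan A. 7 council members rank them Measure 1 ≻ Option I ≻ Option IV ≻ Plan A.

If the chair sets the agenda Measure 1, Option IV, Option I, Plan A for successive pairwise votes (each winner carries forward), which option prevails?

Option I

Round 1: Measure 1 vs Option IV — 9–10, Option IV advances.
Round 2: Option IV vs Option I — 3–16, Option I advances.
Round 3: Option I vs Plan A — 13–6, Option I advances.
Option I survives the agenda.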